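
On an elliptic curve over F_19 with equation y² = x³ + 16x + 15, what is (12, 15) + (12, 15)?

(15, 1)

tangent at (12, 15): λ = (3·12² + 16)/(2·15) ≡ 11/11. 11⁻¹ ≡ 7 (mod 19) since 11·7 = 77 ≡ 1, so λ ≡ 11·7 ≡ 1.
  x = λ² - 12 - 12 = 1 - 24 ≡ 15; y = λ·(12 - 15) - 15 ≡ 1. → (15, 1)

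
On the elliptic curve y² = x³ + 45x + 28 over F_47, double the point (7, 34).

(13, 32)

tangent at (7, 34): λ = (3·7² + 45)/(2·34) ≡ 4/21. 21⁻¹ ≡ 9 (mod 47), so λ ≡ 4·9 ≡ 36.
  x = λ² - 7 - 7 = 1296 - 14 ≡ 13; y = λ·(7 - 13) - 34 ≡ 32. → (13, 32)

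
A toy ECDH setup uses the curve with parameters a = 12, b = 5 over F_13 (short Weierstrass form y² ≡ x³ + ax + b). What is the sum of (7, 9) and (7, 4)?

O

The two points share x = 7 and their y-coordinates satisfy 9 + 4 ≡ 0 (mod 13), so they are inverses. Their sum is 𝒪.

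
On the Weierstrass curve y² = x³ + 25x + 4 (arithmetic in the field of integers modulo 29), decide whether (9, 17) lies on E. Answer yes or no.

y² = 17² ≡ 28; x³ + 25x + 4 = 958 ≡ 1 (mod 29). 28 ≠ 1.

no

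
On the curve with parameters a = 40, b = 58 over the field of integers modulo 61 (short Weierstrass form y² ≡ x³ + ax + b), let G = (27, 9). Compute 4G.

(36, 56)

Double-and-add on 4 = (100)₂. Start with G = (27, 9) for the leading 1-bit.
double: tangent at (27, 9): λ = (3·27² + 40)/(2·9) ≡ 31/18. 18⁻¹ ≡ 17 (mod 61), so λ ≡ 31·17 ≡ 39.
  x = λ² - 27 - 27 = 1521 - 54 ≡ 3; y = λ·(27 - 3) - 9 ≡ 12. → (3, 12)
double: tangent at (3, 12): λ = (3·3² + 40)/(2·12) ≡ 6/24. 24⁻¹ ≡ 28 (mod 61) since 24·28 = 672 ≡ 1, so λ ≡ 6·28 ≡ 46.
  x = λ² - 3 - 3 = 2116 - 6 ≡ 36; y = λ·(3 - 36) - 12 ≡ 56. → (36, 56)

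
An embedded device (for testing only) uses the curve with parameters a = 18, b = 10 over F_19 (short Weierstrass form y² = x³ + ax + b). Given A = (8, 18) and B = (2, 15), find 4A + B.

(14, 17)

First 4A:
Double-and-add on 4 = (100)₂. Start with A = (8, 18) for the leading 1-bit.
double: tangent at (8, 18): λ = (3·8² + 18)/(2·18) ≡ 1/17. 17⁻¹ ≡ 9 (mod 19) since 17·9 = 153 ≡ 1, so λ ≡ 1·9 ≡ 9.
  x = λ² - 8 - 8 = 81 - 16 ≡ 8; y = λ·(8 - 8) - 18 ≡ 1. → (8, 1)
double: tangent at (8, 1): λ = (3·8² + 18)/(2·1) ≡ 1/2. 2⁻¹ ≡ 10 (mod 19), so λ ≡ 1·10 ≡ 10.
  x = λ² - 8 - 8 = 100 - 16 ≡ 8; y = λ·(8 - 8) - 1 ≡ 18. → (8, 18)
4A = (8, 18).
Finally 4A + B:
(8, 18) + (2, 15). λ = (15 - 18)/(2 - 8) ≡ 16/13 mod 19. 13⁻¹ ≡ 3 (mod 19), so λ ≡ 10.
  x = λ² - 8 - 2 = 100 - 10 ≡ 14; y = λ·(8 - 14) - 18 ≡ 17. → (14, 17)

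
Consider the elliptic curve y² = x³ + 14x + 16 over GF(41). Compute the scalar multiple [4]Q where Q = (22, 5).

Double-and-add on 4 = (100)₂. Start with Q = (22, 5) for the leading 1-bit.
double: tangent at (22, 5): λ = (3·22² + 14)/(2·5) ≡ 31/10. 10⁻¹ ≡ 37 (mod 41) since 10·37 = 370 ≡ 1, so λ ≡ 31·37 ≡ 40.
  x = λ² - 22 - 22 = 1600 - 44 ≡ 39; y = λ·(22 - 39) - 5 ≡ 12. → (39, 12)
double: tangent at (39, 12): λ = (3·39² + 14)/(2·12) ≡ 26/24. 24⁻¹ ≡ 12 (mod 41) since 24·12 = 288 ≡ 1, so λ ≡ 26·12 ≡ 25.
  x = λ² - 39 - 39 = 625 - 78 ≡ 14; y = λ·(39 - 14) - 12 ≡ 39. → (14, 39)

(14, 39)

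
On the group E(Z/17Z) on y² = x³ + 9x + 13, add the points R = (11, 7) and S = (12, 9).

(15, 2)

(11, 7) + (12, 9). λ = (9 - 7)/(12 - 11) ≡ 2/1 mod 17. 1⁻¹ ≡ 1 (mod 17), so λ ≡ 2.
  x = λ² - 11 - 12 = 4 - 23 ≡ 15; y = λ·(11 - 15) - 7 ≡ 2. → (15, 2)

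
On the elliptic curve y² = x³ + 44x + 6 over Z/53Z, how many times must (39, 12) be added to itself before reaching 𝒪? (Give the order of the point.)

9

2P: tangent at (39, 12): λ = (3·39² + 44)/(2·12) ≡ 49/24. 24⁻¹ ≡ 42 (mod 53), so λ ≡ 49·42 ≡ 44.
  x = λ² - 39 - 39 = 1936 - 78 ≡ 3; y = λ·(39 - 3) - 12 ≡ 35. → (3, 35)
3P: (3, 35) + (39, 12). λ = (12 - 35)/(39 - 3) ≡ 30/36 mod 53. 36⁻¹ ≡ 28 (mod 53), so λ ≡ 45.
  x = λ² - 3 - 39 = 2025 - 42 ≡ 22; y = λ·(3 - 22) - 35 ≡ 11. → (22, 11)
4P: (22, 11) + (39, 12). λ = (12 - 11)/(39 - 22) ≡ 1/17 mod 53. 17⁻¹ ≡ 25 (mod 53), so λ ≡ 25.
  x = λ² - 22 - 39 = 625 - 61 ≡ 34; y = λ·(22 - 34) - 11 ≡ 7. → (34, 7)
5P: (34, 7) + (39, 12). λ = (12 - 7)/(39 - 34) ≡ 5/5 mod 53. 5⁻¹ ≡ 32 (mod 53) since 5·32 = 160 ≡ 1, so λ ≡ 1.
  x = λ² - 34 - 39 = 1 - 73 ≡ 34; y = λ·(34 - 34) - 7 ≡ 46. → (34, 46)
6P: (34, 46) + (39, 12). λ = (12 - 46)/(39 - 34) ≡ 19/5 mod 53. 5⁻¹ ≡ 32 (mod 53), so λ ≡ 25.
  x = λ² - 34 - 39 = 625 - 73 ≡ 22; y = λ·(34 - 22) - 46 ≡ 42. → (22, 42)
7P: (22, 42) + (39, 12). λ = (12 - 42)/(39 - 22) ≡ 23/17 mod 53. 17⁻¹ ≡ 25 (mod 53), so λ ≡ 45.
  x = λ² - 22 - 39 = 2025 - 61 ≡ 3; y = λ·(22 - 3) - 42 ≡ 18. → (3, 18)
8P: (3, 18) + (39, 12). λ = (12 - 18)/(39 - 3) ≡ 47/36 mod 53. 36⁻¹ ≡ 28 (mod 53), so λ ≡ 44.
  x = λ² - 3 - 39 = 1936 - 42 ≡ 39; y = λ·(3 - 39) - 18 ≡ 41. → (39, 41)
9P: (39, 41) + (39, 12): same x and y₁ ≡ -y₂, so the sum is 𝒪.
9P = 𝒪, so the order is 9.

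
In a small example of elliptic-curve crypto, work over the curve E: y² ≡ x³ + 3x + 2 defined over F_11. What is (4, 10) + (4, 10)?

tangent at (4, 10): λ = (3·4² + 3)/(2·10) ≡ 7/9. 9⁻¹ ≡ 5 (mod 11), so λ ≡ 7·5 ≡ 2.
  x = λ² - 4 - 4 = 4 - 8 ≡ 7; y = λ·(4 - 7) - 10 ≡ 6. → (7, 6)

(7, 6)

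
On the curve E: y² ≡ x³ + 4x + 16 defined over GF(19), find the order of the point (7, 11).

2P: tangent at (7, 11): λ = (3·7² + 4)/(2·11) ≡ 18/3. 3⁻¹ ≡ 13 (mod 19), so λ ≡ 18·13 ≡ 6.
  x = λ² - 7 - 7 = 36 - 14 ≡ 3; y = λ·(7 - 3) - 11 ≡ 13. → (3, 13)
3P: (3, 13) + (7, 11). λ = (11 - 13)/(7 - 3) ≡ 17/4 mod 19. 4⁻¹ ≡ 5 (mod 19), so λ ≡ 9.
  x = λ² - 3 - 7 = 81 - 10 ≡ 14; y = λ·(3 - 14) - 13 ≡ 2. → (14, 2)
4P: (14, 2) + (7, 11). λ = (11 - 2)/(7 - 14) ≡ 9/12 mod 19. 12⁻¹ ≡ 8 (mod 19), so λ ≡ 15.
  x = λ² - 14 - 7 = 225 - 21 ≡ 14; y = λ·(14 - 14) - 2 ≡ 17. → (14, 17)
5P: (14, 17) + (7, 11). λ = (11 - 17)/(7 - 14) ≡ 13/12 mod 19. 12⁻¹ ≡ 8 (mod 19), so λ ≡ 9.
  x = λ² - 14 - 7 = 81 - 21 ≡ 3; y = λ·(14 - 3) - 17 ≡ 6. → (3, 6)
6P: (3, 6) + (7, 11). λ = (11 - 6)/(7 - 3) ≡ 5/4 mod 19. 4⁻¹ ≡ 5 (mod 19), so λ ≡ 6.
  x = λ² - 3 - 7 = 36 - 10 ≡ 7; y = λ·(3 - 7) - 6 ≡ 8. → (7, 8)
7P: (7, 8) + (7, 11): same x and y₁ ≡ -y₂, so the sum is ∞.
7P = ∞, so the order is 7.

7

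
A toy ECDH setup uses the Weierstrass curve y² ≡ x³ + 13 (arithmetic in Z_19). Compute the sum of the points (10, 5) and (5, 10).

(5, 9)

(10, 5) + (5, 10). λ = (10 - 5)/(5 - 10) ≡ 5/14 mod 19. 14⁻¹ ≡ 15 (mod 19), so λ ≡ 18.
  x = λ² - 10 - 5 = 324 - 15 ≡ 5; y = λ·(10 - 5) - 5 ≡ 9. → (5, 9)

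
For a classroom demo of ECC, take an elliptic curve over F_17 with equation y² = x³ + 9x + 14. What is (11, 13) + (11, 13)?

(11, 4)

tangent at (11, 13): λ = (3·11² + 9)/(2·13) ≡ 15/9. 9⁻¹ ≡ 2 (mod 17) since 9·2 = 18 ≡ 1, so λ ≡ 15·2 ≡ 13.
  x = λ² - 11 - 11 = 169 - 22 ≡ 11; y = λ·(11 - 11) - 13 ≡ 4. → (11, 4)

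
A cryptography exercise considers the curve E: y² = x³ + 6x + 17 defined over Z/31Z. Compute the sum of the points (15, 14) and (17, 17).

(15, 14) + (17, 17). λ = (17 - 14)/(17 - 15) ≡ 3/2 mod 31. 2⁻¹ ≡ 16 (mod 31) since 2·16 = 32 ≡ 1, so λ ≡ 17.
  x = λ² - 15 - 17 = 289 - 32 ≡ 9; y = λ·(15 - 9) - 14 ≡ 26. → (9, 26)

(9, 26)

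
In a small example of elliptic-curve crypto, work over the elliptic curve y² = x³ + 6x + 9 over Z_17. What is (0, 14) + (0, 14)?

tangent at (0, 14): λ = (3·0² + 6)/(2·14) ≡ 6/11. 11⁻¹ ≡ 14 (mod 17), so λ ≡ 6·14 ≡ 16.
  x = λ² - 0 - 0 = 256 - 0 ≡ 1; y = λ·(0 - 1) - 14 ≡ 4. → (1, 4)

(1, 4)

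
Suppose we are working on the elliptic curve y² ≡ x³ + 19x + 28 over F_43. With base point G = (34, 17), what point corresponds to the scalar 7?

Repeated addition: build up to 7G.
2G: tangent at (34, 17): λ = (3·34² + 19)/(2·17) ≡ 4/34. 34⁻¹ ≡ 19 (mod 43), so λ ≡ 4·19 ≡ 33.
  x = λ² - 34 - 34 = 1089 - 68 ≡ 32; y = λ·(34 - 32) - 17 ≡ 6. → (32, 6)
3G: (32, 6) + (34, 17). λ = (17 - 6)/(34 - 32) ≡ 11/2 mod 43. 2⁻¹ ≡ 22 (mod 43), so λ ≡ 27.
  x = λ² - 32 - 34 = 729 - 66 ≡ 18; y = λ·(32 - 18) - 6 ≡ 28. → (18, 28)
4G: (18, 28) + (34, 17). λ = (17 - 28)/(34 - 18) ≡ 32/16 mod 43. 16⁻¹ ≡ 35 (mod 43) since 16·35 = 560 ≡ 1, so λ ≡ 2.
  x = λ² - 18 - 34 = 4 - 52 ≡ 38; y = λ·(18 - 38) - 28 ≡ 18. → (38, 18)
5G: (38, 18) + (34, 17). λ = (17 - 18)/(34 - 38) ≡ 42/39 mod 43. 39⁻¹ ≡ 32 (mod 43) since 39·32 = 1248 ≡ 1, so λ ≡ 11.
  x = λ² - 38 - 34 = 121 - 72 ≡ 6; y = λ·(38 - 6) - 18 ≡ 33. → (6, 33)
6G: (6, 33) + (34, 17). λ = (17 - 33)/(34 - 6) ≡ 27/28 mod 43. 28⁻¹ ≡ 20 (mod 43), so λ ≡ 24.
  x = λ² - 6 - 34 = 576 - 40 ≡ 20; y = λ·(6 - 20) - 33 ≡ 18. → (20, 18)
7G: (20, 18) + (34, 17). λ = (17 - 18)/(34 - 20) ≡ 42/14 mod 43. 14⁻¹ ≡ 40 (mod 43), so λ ≡ 3.
  x = λ² - 20 - 34 = 9 - 54 ≡ 41; y = λ·(20 - 41) - 18 ≡ 5. → (41, 5)

(41, 5)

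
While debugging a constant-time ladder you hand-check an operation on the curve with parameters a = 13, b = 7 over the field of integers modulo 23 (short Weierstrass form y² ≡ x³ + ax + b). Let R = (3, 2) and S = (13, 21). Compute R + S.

(3, 2) + (13, 21). λ = (21 - 2)/(13 - 3) ≡ 19/10 mod 23. 10⁻¹ ≡ 7 (mod 23), so λ ≡ 18.
  x = λ² - 3 - 13 = 324 - 16 ≡ 9; y = λ·(3 - 9) - 2 ≡ 5. → (9, 5)

(9, 5)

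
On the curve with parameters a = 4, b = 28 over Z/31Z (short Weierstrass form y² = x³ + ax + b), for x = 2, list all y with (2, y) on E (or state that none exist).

none

x³ + 4x + 28 = 44 ≡ 13 (mod 31).
13 is a non-residue mod 31; no y exists.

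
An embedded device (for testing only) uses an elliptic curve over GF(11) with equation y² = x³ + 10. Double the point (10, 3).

tangent at (10, 3): λ = (3·10² + 0)/(2·3) ≡ 3/6. 6⁻¹ ≡ 2 (mod 11) since 6·2 = 12 ≡ 1, so λ ≡ 3·2 ≡ 6.
  x = λ² - 10 - 10 = 36 - 20 ≡ 5; y = λ·(10 - 5) - 3 ≡ 5. → (5, 5)

(5, 5)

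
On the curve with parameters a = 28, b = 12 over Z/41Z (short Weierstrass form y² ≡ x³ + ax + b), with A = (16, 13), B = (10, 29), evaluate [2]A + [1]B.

First 2A:
Repeated addition: build up to 2A.
2A: tangent at (16, 13): λ = (3·16² + 28)/(2·13) ≡ 17/26. 26⁻¹ ≡ 30 (mod 41), so λ ≡ 17·30 ≡ 18.
  x = λ² - 16 - 16 = 324 - 32 ≡ 5; y = λ·(16 - 5) - 13 ≡ 21. → (5, 21)
2A = (5, 21).
Finally 2A + B:
(5, 21) + (10, 29). λ = (29 - 21)/(10 - 5) ≡ 8/5 mod 41. 5⁻¹ ≡ 33 (mod 41), so λ ≡ 18.
  x = λ² - 5 - 10 = 324 - 15 ≡ 22; y = λ·(5 - 22) - 21 ≡ 1. → (22, 1)

(22, 1)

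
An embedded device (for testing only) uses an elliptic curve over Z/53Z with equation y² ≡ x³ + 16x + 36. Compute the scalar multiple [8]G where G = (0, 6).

(14, 6)

Repeated addition: build up to 8G.
2G: tangent at (0, 6): λ = (3·0² + 16)/(2·6) ≡ 16/12. 12⁻¹ ≡ 31 (mod 53) since 12·31 = 372 ≡ 1, so λ ≡ 16·31 ≡ 19.
  x = λ² - 0 - 0 = 361 - 0 ≡ 43; y = λ·(0 - 43) - 6 ≡ 25. → (43, 25)
3G: (43, 25) + (0, 6). λ = (6 - 25)/(0 - 43) ≡ 34/10 mod 53. 10⁻¹ ≡ 16 (mod 53), so λ ≡ 14.
  x = λ² - 43 - 0 = 196 - 43 ≡ 47; y = λ·(43 - 47) - 25 ≡ 25. → (47, 25)
4G: (47, 25) + (0, 6). λ = (6 - 25)/(0 - 47) ≡ 34/6 mod 53. 6⁻¹ ≡ 9 (mod 53), so λ ≡ 41.
  x = λ² - 47 - 0 = 1681 - 47 ≡ 44; y = λ·(47 - 44) - 25 ≡ 45. → (44, 45)
5G: (44, 45) + (0, 6). λ = (6 - 45)/(0 - 44) ≡ 14/9 mod 53. 9⁻¹ ≡ 6 (mod 53), so λ ≡ 31.
  x = λ² - 44 - 0 = 961 - 44 ≡ 16; y = λ·(44 - 16) - 45 ≡ 28. → (16, 28)
6G: (16, 28) + (0, 6). λ = (6 - 28)/(0 - 16) ≡ 31/37 mod 53. 37⁻¹ ≡ 43 (mod 53), so λ ≡ 8.
  x = λ² - 16 - 0 = 64 - 16 ≡ 48; y = λ·(16 - 48) - 28 ≡ 34. → (48, 34)
7G: (48, 34) + (0, 6). λ = (6 - 34)/(0 - 48) ≡ 25/5 mod 53. 5⁻¹ ≡ 32 (mod 53) since 5·32 = 160 ≡ 1, so λ ≡ 5.
  x = λ² - 48 - 0 = 25 - 48 ≡ 30; y = λ·(48 - 30) - 34 ≡ 3. → (30, 3)
8G: (30, 3) + (0, 6). λ = (6 - 3)/(0 - 30) ≡ 3/23 mod 53. 23⁻¹ ≡ 30 (mod 53), so λ ≡ 37.
  x = λ² - 30 - 0 = 1369 - 30 ≡ 14; y = λ·(30 - 14) - 3 ≡ 6. → (14, 6)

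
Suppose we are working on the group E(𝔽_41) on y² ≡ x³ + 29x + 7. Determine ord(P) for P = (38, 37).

2P: tangent at (38, 37): λ = (3·38² + 29)/(2·37) ≡ 15/33. 33⁻¹ ≡ 5 (mod 41), so λ ≡ 15·5 ≡ 34.
  x = λ² - 38 - 38 = 1156 - 76 ≡ 14; y = λ·(38 - 14) - 37 ≡ 0. → (14, 0)
3P: (14, 0) + (38, 37). λ = (37 - 0)/(38 - 14) ≡ 37/24 mod 41. 24⁻¹ ≡ 12 (mod 41), so λ ≡ 34.
  x = λ² - 14 - 38 = 1156 - 52 ≡ 38; y = λ·(14 - 38) - 0 ≡ 4. → (38, 4)
4P: (38, 4) + (38, 37): same x and y₁ ≡ -y₂, so the sum is ∞.
4P = ∞, so the order is 4.

4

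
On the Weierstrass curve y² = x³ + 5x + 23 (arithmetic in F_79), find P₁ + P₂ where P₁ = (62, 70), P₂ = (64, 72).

(62, 70) + (64, 72). λ = (72 - 70)/(64 - 62) ≡ 2/2 mod 79. 2⁻¹ ≡ 40 (mod 79), so λ ≡ 1.
  x = λ² - 62 - 64 = 1 - 126 ≡ 33; y = λ·(62 - 33) - 70 ≡ 38. → (33, 38)

(33, 38)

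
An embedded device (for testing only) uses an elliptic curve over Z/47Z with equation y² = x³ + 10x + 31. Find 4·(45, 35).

Write Q = (45, 35).
Repeated addition: build up to 4Q.
2Q: tangent at (45, 35): λ = (3·45² + 10)/(2·35) ≡ 22/23. 23⁻¹ ≡ 45 (mod 47), so λ ≡ 22·45 ≡ 3.
  x = λ² - 45 - 45 = 9 - 90 ≡ 13; y = λ·(45 - 13) - 35 ≡ 14. → (13, 14)
3Q: (13, 14) + (45, 35). λ = (35 - 14)/(45 - 13) ≡ 21/32 mod 47. 32⁻¹ ≡ 25 (mod 47), so λ ≡ 8.
  x = λ² - 13 - 45 = 64 - 58 ≡ 6; y = λ·(13 - 6) - 14 ≡ 42. → (6, 42)
4Q: (6, 42) + (45, 35). λ = (35 - 42)/(45 - 6) ≡ 40/39 mod 47. 39⁻¹ ≡ 41 (mod 47) since 39·41 = 1599 ≡ 1, so λ ≡ 42.
  x = λ² - 6 - 45 = 1764 - 51 ≡ 21; y = λ·(6 - 21) - 42 ≡ 33. → (21, 33)

(21, 33)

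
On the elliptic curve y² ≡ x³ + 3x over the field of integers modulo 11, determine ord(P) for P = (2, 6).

12

2P: tangent at (2, 6): λ = (3·2² + 3)/(2·6) ≡ 4/1. 1⁻¹ ≡ 1 (mod 11) since 1·1 = 1 ≡ 1, so λ ≡ 4·1 ≡ 4.
  x = λ² - 2 - 2 = 16 - 4 ≡ 1; y = λ·(2 - 1) - 6 ≡ 9. → (1, 9)
3P: (1, 9) + (2, 6). λ = (6 - 9)/(2 - 1) ≡ 8/1 mod 11. 1⁻¹ ≡ 1 (mod 11), so λ ≡ 8.
  x = λ² - 1 - 2 = 64 - 3 ≡ 6; y = λ·(1 - 6) - 9 ≡ 6. → (6, 6)
4P: (6, 6) + (2, 6). λ = (6 - 6)/(2 - 6) ≡ 0/7 mod 11. 7⁻¹ ≡ 8 (mod 11), so λ ≡ 0.
  x = λ² - 6 - 2 = 0 - 8 ≡ 3; y = λ·(6 - 3) - 6 ≡ 5. → (3, 5)
5P: (3, 5) + (2, 6). λ = (6 - 5)/(2 - 3) ≡ 1/10 mod 11. 10⁻¹ ≡ 10 (mod 11), so λ ≡ 10.
  x = λ² - 3 - 2 = 100 - 5 ≡ 7; y = λ·(3 - 7) - 5 ≡ 10. → (7, 10)
6P: (7, 10) + (2, 6). λ = (6 - 10)/(2 - 7) ≡ 7/6 mod 11. 6⁻¹ ≡ 2 (mod 11) since 6·2 = 12 ≡ 1, so λ ≡ 3.
  x = λ² - 7 - 2 = 9 - 9 ≡ 0; y = λ·(7 - 0) - 10 ≡ 0. → (0, 0)
7P: (0, 0) + (2, 6). λ = (6 - 0)/(2 - 0) ≡ 6/2 mod 11. 2⁻¹ ≡ 6 (mod 11), so λ ≡ 3.
  x = λ² - 0 - 2 = 9 - 2 ≡ 7; y = λ·(0 - 7) - 0 ≡ 1. → (7, 1)
8P: (7, 1) + (2, 6). λ = (6 - 1)/(2 - 7) ≡ 5/6 mod 11. 6⁻¹ ≡ 2 (mod 11) since 6·2 = 12 ≡ 1, so λ ≡ 10.
  x = λ² - 7 - 2 = 100 - 9 ≡ 3; y = λ·(7 - 3) - 1 ≡ 6. → (3, 6)
9P: (3, 6) + (2, 6). λ = (6 - 6)/(2 - 3) ≡ 0/10 mod 11. 10⁻¹ ≡ 10 (mod 11) since 10·10 = 100 ≡ 1, so λ ≡ 0.
  x = λ² - 3 - 2 = 0 - 5 ≡ 6; y = λ·(3 - 6) - 6 ≡ 5. → (6, 5)
10P: (6, 5) + (2, 6). λ = (6 - 5)/(2 - 6) ≡ 1/7 mod 11. 7⁻¹ ≡ 8 (mod 11) since 7·8 = 56 ≡ 1, so λ ≡ 8.
  x = λ² - 6 - 2 = 64 - 8 ≡ 1; y = λ·(6 - 1) - 5 ≡ 2. → (1, 2)
11P: (1, 2) + (2, 6). λ = (6 - 2)/(2 - 1) ≡ 4/1 mod 11. 1⁻¹ ≡ 1 (mod 11), so λ ≡ 4.
  x = λ² - 1 - 2 = 16 - 3 ≡ 2; y = λ·(1 - 2) - 2 ≡ 5. → (2, 5)
12P: (2, 5) + (2, 6): same x and y₁ ≡ -y₂, so the sum is O.
12P = O, so the order is 12.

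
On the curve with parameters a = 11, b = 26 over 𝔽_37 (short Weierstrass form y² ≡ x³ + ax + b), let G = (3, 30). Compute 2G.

(21, 3)

tangent at (3, 30): λ = (3·3² + 11)/(2·30) ≡ 1/23. 23⁻¹ ≡ 29 (mod 37), so λ ≡ 1·29 ≡ 29.
  x = λ² - 3 - 3 = 841 - 6 ≡ 21; y = λ·(3 - 21) - 30 ≡ 3. → (21, 3)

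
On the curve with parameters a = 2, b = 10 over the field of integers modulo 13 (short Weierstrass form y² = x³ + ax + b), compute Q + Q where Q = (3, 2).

tangent at (3, 2): λ = (3·3² + 2)/(2·2) ≡ 3/4. 4⁻¹ ≡ 10 (mod 13), so λ ≡ 3·10 ≡ 4.
  x = λ² - 3 - 3 = 16 - 6 ≡ 10; y = λ·(3 - 10) - 2 ≡ 9. → (10, 9)

(10, 9)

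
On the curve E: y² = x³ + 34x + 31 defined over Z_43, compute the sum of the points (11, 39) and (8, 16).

(11, 39) + (8, 16). λ = (16 - 39)/(8 - 11) ≡ 20/40 mod 43. 40⁻¹ ≡ 14 (mod 43), so λ ≡ 22.
  x = λ² - 11 - 8 = 484 - 19 ≡ 35; y = λ·(11 - 35) - 39 ≡ 35. → (35, 35)

(35, 35)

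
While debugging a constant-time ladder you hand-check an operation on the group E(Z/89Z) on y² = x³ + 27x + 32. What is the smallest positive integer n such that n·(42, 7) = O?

8

2P: tangent at (42, 7): λ = (3·42² + 27)/(2·7) ≡ 68/14. 14⁻¹ ≡ 70 (mod 89) since 14·70 = 980 ≡ 1, so λ ≡ 68·70 ≡ 43.
  x = λ² - 42 - 42 = 1849 - 84 ≡ 74; y = λ·(42 - 74) - 7 ≡ 41. → (74, 41)
3P: (74, 41) + (42, 7). λ = (7 - 41)/(42 - 74) ≡ 55/57 mod 89. 57⁻¹ ≡ 25 (mod 89) since 57·25 = 1425 ≡ 1, so λ ≡ 40.
  x = λ² - 74 - 42 = 1600 - 116 ≡ 60; y = λ·(74 - 60) - 41 ≡ 74. → (60, 74)
4P: (60, 74) + (42, 7). λ = (7 - 74)/(42 - 60) ≡ 22/71 mod 89. 71⁻¹ ≡ 84 (mod 89), so λ ≡ 68.
  x = λ² - 60 - 42 = 4624 - 102 ≡ 72; y = λ·(60 - 72) - 74 ≡ 0. → (72, 0)
5P: (72, 0) + (42, 7). λ = (7 - 0)/(42 - 72) ≡ 7/59 mod 89. 59⁻¹ ≡ 86 (mod 89), so λ ≡ 68.
  x = λ² - 72 - 42 = 4624 - 114 ≡ 60; y = λ·(72 - 60) - 0 ≡ 15. → (60, 15)
6P: (60, 15) + (42, 7). λ = (7 - 15)/(42 - 60) ≡ 81/71 mod 89. 71⁻¹ ≡ 84 (mod 89), so λ ≡ 40.
  x = λ² - 60 - 42 = 1600 - 102 ≡ 74; y = λ·(60 - 74) - 15 ≡ 48. → (74, 48)
7P: (74, 48) + (42, 7). λ = (7 - 48)/(42 - 74) ≡ 48/57 mod 89. 57⁻¹ ≡ 25 (mod 89), so λ ≡ 43.
  x = λ² - 74 - 42 = 1849 - 116 ≡ 42; y = λ·(74 - 42) - 48 ≡ 82. → (42, 82)
8P: (42, 82) + (42, 7): same x and y₁ ≡ -y₂, so the sum is O.
8P = O, so the order is 8.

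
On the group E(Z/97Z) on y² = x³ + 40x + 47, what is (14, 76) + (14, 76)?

(68, 94)

tangent at (14, 76): λ = (3·14² + 40)/(2·76) ≡ 46/55. 55⁻¹ ≡ 30 (mod 97) since 55·30 = 1650 ≡ 1, so λ ≡ 46·30 ≡ 22.
  x = λ² - 14 - 14 = 484 - 28 ≡ 68; y = λ·(14 - 68) - 76 ≡ 94. → (68, 94)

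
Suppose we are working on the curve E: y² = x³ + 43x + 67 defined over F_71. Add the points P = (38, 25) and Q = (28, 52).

(13, 14)

(38, 25) + (28, 52). λ = (52 - 25)/(28 - 38) ≡ 27/61 mod 71. 61⁻¹ ≡ 7 (mod 71), so λ ≡ 47.
  x = λ² - 38 - 28 = 2209 - 66 ≡ 13; y = λ·(38 - 13) - 25 ≡ 14. → (13, 14)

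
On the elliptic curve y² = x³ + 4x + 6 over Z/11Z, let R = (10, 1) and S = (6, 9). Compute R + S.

(10, 1) + (6, 9). λ = (9 - 1)/(6 - 10) ≡ 8/7 mod 11. 7⁻¹ ≡ 8 (mod 11) since 7·8 = 56 ≡ 1, so λ ≡ 9.
  x = λ² - 10 - 6 = 81 - 16 ≡ 10; y = λ·(10 - 10) - 1 ≡ 10. → (10, 10)

(10, 10)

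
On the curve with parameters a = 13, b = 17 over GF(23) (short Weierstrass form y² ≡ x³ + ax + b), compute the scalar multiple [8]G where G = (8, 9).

(8, 14)

Double-and-add on 8 = (1000)₂. Start with G = (8, 9) for the leading 1-bit.
double: tangent at (8, 9): λ = (3·8² + 13)/(2·9) ≡ 21/18. 18⁻¹ ≡ 9 (mod 23), so λ ≡ 21·9 ≡ 5.
  x = λ² - 8 - 8 = 25 - 16 ≡ 9; y = λ·(8 - 9) - 9 ≡ 9. → (9, 9)
double: tangent at (9, 9): λ = (3·9² + 13)/(2·9) ≡ 3/18. 18⁻¹ ≡ 9 (mod 23), so λ ≡ 3·9 ≡ 4.
  x = λ² - 9 - 9 = 16 - 18 ≡ 21; y = λ·(9 - 21) - 9 ≡ 12. → (21, 12)
double: tangent at (21, 12): λ = (3·21² + 13)/(2·12) ≡ 2/1. 1⁻¹ ≡ 1 (mod 23), so λ ≡ 2·1 ≡ 2.
  x = λ² - 21 - 21 = 4 - 42 ≡ 8; y = λ·(21 - 8) - 12 ≡ 14. → (8, 14)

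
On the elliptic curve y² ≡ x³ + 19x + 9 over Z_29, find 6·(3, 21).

Write P = (3, 21).
Double-and-add on 6 = (110)₂. Start with P = (3, 21) for the leading 1-bit.
double: tangent at (3, 21): λ = (3·3² + 19)/(2·21) ≡ 17/13. 13⁻¹ ≡ 9 (mod 29), so λ ≡ 17·9 ≡ 8.
  x = λ² - 3 - 3 = 64 - 6 ≡ 0; y = λ·(3 - 0) - 21 ≡ 3. → (0, 3)
add P: (0, 3) + (3, 21). λ = (21 - 3)/(3 - 0) ≡ 18/3 mod 29. 3⁻¹ ≡ 10 (mod 29), so λ ≡ 6.
  x = λ² - 0 - 3 = 36 - 3 ≡ 4; y = λ·(0 - 4) - 3 ≡ 2. → (4, 2)
double: tangent at (4, 2): λ = (3·4² + 19)/(2·2) ≡ 9/4. 4⁻¹ ≡ 22 (mod 29), so λ ≡ 9·22 ≡ 24.
  x = λ² - 4 - 4 = 576 - 8 ≡ 17; y = λ·(4 - 17) - 2 ≡ 5. → (17, 5)

(17, 5)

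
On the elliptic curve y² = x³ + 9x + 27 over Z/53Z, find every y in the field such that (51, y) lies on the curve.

x³ + 9x + 27 = 133137 ≡ 1 (mod 53).
Square roots of 1 mod 53: 1 and 52 (since 1² = 1 ≡ 1).

1, 52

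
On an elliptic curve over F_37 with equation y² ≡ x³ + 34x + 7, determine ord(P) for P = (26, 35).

7

2P: tangent at (26, 35): λ = (3·26² + 34)/(2·35) ≡ 27/33. 33⁻¹ ≡ 9 (mod 37), so λ ≡ 27·9 ≡ 21.
  x = λ² - 26 - 26 = 441 - 52 ≡ 19; y = λ·(26 - 19) - 35 ≡ 1. → (19, 1)
3P: (19, 1) + (26, 35). λ = (35 - 1)/(26 - 19) ≡ 34/7 mod 37. 7⁻¹ ≡ 16 (mod 37) since 7·16 = 112 ≡ 1, so λ ≡ 26.
  x = λ² - 19 - 26 = 676 - 45 ≡ 2; y = λ·(19 - 2) - 1 ≡ 34. → (2, 34)
4P: (2, 34) + (26, 35). λ = (35 - 34)/(26 - 2) ≡ 1/24 mod 37. 24⁻¹ ≡ 17 (mod 37), so λ ≡ 17.
  x = λ² - 2 - 26 = 289 - 28 ≡ 2; y = λ·(2 - 2) - 34 ≡ 3. → (2, 3)
5P: (2, 3) + (26, 35). λ = (35 - 3)/(26 - 2) ≡ 32/24 mod 37. 24⁻¹ ≡ 17 (mod 37) since 24·17 = 408 ≡ 1, so λ ≡ 26.
  x = λ² - 2 - 26 = 676 - 28 ≡ 19; y = λ·(2 - 19) - 3 ≡ 36. → (19, 36)
6P: (19, 36) + (26, 35). λ = (35 - 36)/(26 - 19) ≡ 36/7 mod 37. 7⁻¹ ≡ 16 (mod 37), so λ ≡ 21.
  x = λ² - 19 - 26 = 441 - 45 ≡ 26; y = λ·(19 - 26) - 36 ≡ 2. → (26, 2)
7P: (26, 2) + (26, 35): same x and y₁ ≡ -y₂, so the sum is 𝒪.
7P = 𝒪, so the order is 7.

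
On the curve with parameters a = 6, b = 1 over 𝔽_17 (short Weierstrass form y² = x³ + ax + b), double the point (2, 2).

(12, 4)

tangent at (2, 2): λ = (3·2² + 6)/(2·2) ≡ 1/4. 4⁻¹ ≡ 13 (mod 17), so λ ≡ 1·13 ≡ 13.
  x = λ² - 2 - 2 = 169 - 4 ≡ 12; y = λ·(2 - 12) - 2 ≡ 4. → (12, 4)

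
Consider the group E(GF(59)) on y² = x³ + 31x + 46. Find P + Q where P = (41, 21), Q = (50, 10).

(41, 21) + (50, 10). λ = (10 - 21)/(50 - 41) ≡ 48/9 mod 59. 9⁻¹ ≡ 46 (mod 59), so λ ≡ 25.
  x = λ² - 41 - 50 = 625 - 91 ≡ 3; y = λ·(41 - 3) - 21 ≡ 44. → (3, 44)

(3, 44)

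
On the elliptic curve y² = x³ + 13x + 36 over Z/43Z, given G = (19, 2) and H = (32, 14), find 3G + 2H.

First 3G:
Repeated addition: build up to 3G.
2G: tangent at (19, 2): λ = (3·19² + 13)/(2·2) ≡ 21/4. 4⁻¹ ≡ 11 (mod 43) since 4·11 = 44 ≡ 1, so λ ≡ 21·11 ≡ 16.
  x = λ² - 19 - 19 = 256 - 38 ≡ 3; y = λ·(19 - 3) - 2 ≡ 39. → (3, 39)
3G: (3, 39) + (19, 2). λ = (2 - 39)/(19 - 3) ≡ 6/16 mod 43. 16⁻¹ ≡ 35 (mod 43), so λ ≡ 38.
  x = λ² - 3 - 19 = 1444 - 22 ≡ 3; y = λ·(3 - 3) - 39 ≡ 4. → (3, 4)
3G = (3, 4).
Next 2H:
Repeated addition: build up to 2H.
2H: tangent at (32, 14): λ = (3·32² + 13)/(2·14) ≡ 32/28. 28⁻¹ ≡ 20 (mod 43), so λ ≡ 32·20 ≡ 38.
  x = λ² - 32 - 32 = 1444 - 64 ≡ 4; y = λ·(32 - 4) - 14 ≡ 18. → (4, 18)
2H = (4, 18).
Finally 3G + 2H:
(3, 4) + (4, 18). λ = (18 - 4)/(4 - 3) ≡ 14/1 mod 43. 1⁻¹ ≡ 1 (mod 43), so λ ≡ 14.
  x = λ² - 3 - 4 = 196 - 7 ≡ 17; y = λ·(3 - 17) - 4 ≡ 15. → (17, 15)

(17, 15)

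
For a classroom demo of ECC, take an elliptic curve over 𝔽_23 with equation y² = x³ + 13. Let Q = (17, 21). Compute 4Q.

O

Repeated addition: build up to 4Q.
2Q: tangent at (17, 21): λ = (3·17² + 0)/(2·21) ≡ 16/19. 19⁻¹ ≡ 17 (mod 23), so λ ≡ 16·17 ≡ 19.
  x = λ² - 17 - 17 = 361 - 34 ≡ 5; y = λ·(17 - 5) - 21 ≡ 0. → (5, 0)
3Q: (5, 0) + (17, 21). λ = (21 - 0)/(17 - 5) ≡ 21/12 mod 23. 12⁻¹ ≡ 2 (mod 23) since 12·2 = 24 ≡ 1, so λ ≡ 19.
  x = λ² - 5 - 17 = 361 - 22 ≡ 17; y = λ·(5 - 17) - 0 ≡ 2. → (17, 2)
4Q: (17, 2) + (17, 21): same x and y₁ ≡ -y₂, so the sum is the point at infinity.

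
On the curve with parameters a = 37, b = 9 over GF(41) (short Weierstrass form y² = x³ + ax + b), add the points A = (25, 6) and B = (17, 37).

(39, 38)

(25, 6) + (17, 37). λ = (37 - 6)/(17 - 25) ≡ 31/33 mod 41. 33⁻¹ ≡ 5 (mod 41), so λ ≡ 32.
  x = λ² - 25 - 17 = 1024 - 42 ≡ 39; y = λ·(25 - 39) - 6 ≡ 38. → (39, 38)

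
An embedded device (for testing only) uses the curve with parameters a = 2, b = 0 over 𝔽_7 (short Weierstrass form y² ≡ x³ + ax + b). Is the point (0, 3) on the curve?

y² = 3² ≡ 2; x³ + 2x + 0 = 0 ≡ 0 (mod 7). 2 ≠ 0.

no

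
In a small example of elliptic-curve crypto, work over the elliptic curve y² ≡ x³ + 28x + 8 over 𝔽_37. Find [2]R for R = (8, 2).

tangent at (8, 2): λ = (3·8² + 28)/(2·2) ≡ 35/4. 4⁻¹ ≡ 28 (mod 37) since 4·28 = 112 ≡ 1, so λ ≡ 35·28 ≡ 18.
  x = λ² - 8 - 8 = 324 - 16 ≡ 12; y = λ·(8 - 12) - 2 ≡ 0. → (12, 0)

(12, 0)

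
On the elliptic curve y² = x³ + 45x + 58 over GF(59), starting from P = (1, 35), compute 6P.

Repeated addition: build up to 6P.
2P: tangent at (1, 35): λ = (3·1² + 45)/(2·35) ≡ 48/11. 11⁻¹ ≡ 43 (mod 59), so λ ≡ 48·43 ≡ 58.
  x = λ² - 1 - 1 = 3364 - 2 ≡ 58; y = λ·(1 - 58) - 35 ≡ 22. → (58, 22)
3P: (58, 22) + (1, 35). λ = (35 - 22)/(1 - 58) ≡ 13/2 mod 59. 2⁻¹ ≡ 30 (mod 59), so λ ≡ 36.
  x = λ² - 58 - 1 = 1296 - 59 ≡ 57; y = λ·(58 - 57) - 22 ≡ 14. → (57, 14)
4P: (57, 14) + (1, 35). λ = (35 - 14)/(1 - 57) ≡ 21/3 mod 59. 3⁻¹ ≡ 20 (mod 59) since 3·20 = 60 ≡ 1, so λ ≡ 7.
  x = λ² - 57 - 1 = 49 - 58 ≡ 50; y = λ·(57 - 50) - 14 ≡ 35. → (50, 35)
5P: (50, 35) + (1, 35). λ = (35 - 35)/(1 - 50) ≡ 0/10 mod 59. 10⁻¹ ≡ 6 (mod 59), so λ ≡ 0.
  x = λ² - 50 - 1 = 0 - 51 ≡ 8; y = λ·(50 - 8) - 35 ≡ 24. → (8, 24)
6P: (8, 24) + (1, 35). λ = (35 - 24)/(1 - 8) ≡ 11/52 mod 59. 52⁻¹ ≡ 42 (mod 59), so λ ≡ 49.
  x = λ² - 8 - 1 = 2401 - 9 ≡ 32; y = λ·(8 - 32) - 24 ≡ 39. → (32, 39)

(32, 39)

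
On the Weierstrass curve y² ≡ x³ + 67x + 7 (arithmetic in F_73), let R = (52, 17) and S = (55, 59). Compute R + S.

(52, 17) + (55, 59). λ = (59 - 17)/(55 - 52) ≡ 42/3 mod 73. 3⁻¹ ≡ 49 (mod 73), so λ ≡ 14.
  x = λ² - 52 - 55 = 196 - 107 ≡ 16; y = λ·(52 - 16) - 17 ≡ 49. → (16, 49)

(16, 49)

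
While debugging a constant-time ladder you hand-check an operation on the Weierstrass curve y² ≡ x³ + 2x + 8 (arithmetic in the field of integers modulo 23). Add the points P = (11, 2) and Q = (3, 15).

(12, 14)

(11, 2) + (3, 15). λ = (15 - 2)/(3 - 11) ≡ 13/15 mod 23. 15⁻¹ ≡ 20 (mod 23), so λ ≡ 7.
  x = λ² - 11 - 3 = 49 - 14 ≡ 12; y = λ·(11 - 12) - 2 ≡ 14. → (12, 14)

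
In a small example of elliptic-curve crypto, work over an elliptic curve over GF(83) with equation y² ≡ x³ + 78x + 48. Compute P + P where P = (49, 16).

tangent at (49, 16): λ = (3·49² + 78)/(2·16) ≡ 60/32. 32⁻¹ ≡ 13 (mod 83), so λ ≡ 60·13 ≡ 33.
  x = λ² - 49 - 49 = 1089 - 98 ≡ 78; y = λ·(49 - 78) - 16 ≡ 23. → (78, 23)

(78, 23)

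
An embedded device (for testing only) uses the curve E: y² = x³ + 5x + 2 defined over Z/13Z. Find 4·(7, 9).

Write G = (7, 9).
Repeated addition: build up to 4G.
2G: tangent at (7, 9): λ = (3·7² + 5)/(2·9) ≡ 9/5. 5⁻¹ ≡ 8 (mod 13), so λ ≡ 9·8 ≡ 7.
  x = λ² - 7 - 7 = 49 - 14 ≡ 9; y = λ·(7 - 9) - 9 ≡ 3. → (9, 3)
3G: (9, 3) + (7, 9). λ = (9 - 3)/(7 - 9) ≡ 6/11 mod 13. 11⁻¹ ≡ 6 (mod 13), so λ ≡ 10.
  x = λ² - 9 - 7 = 100 - 16 ≡ 6; y = λ·(9 - 6) - 3 ≡ 1. → (6, 1)
4G: (6, 1) + (7, 9). λ = (9 - 1)/(7 - 6) ≡ 8/1 mod 13. 1⁻¹ ≡ 1 (mod 13), so λ ≡ 8.
  x = λ² - 6 - 7 = 64 - 13 ≡ 12; y = λ·(6 - 12) - 1 ≡ 3. → (12, 3)

(12, 3)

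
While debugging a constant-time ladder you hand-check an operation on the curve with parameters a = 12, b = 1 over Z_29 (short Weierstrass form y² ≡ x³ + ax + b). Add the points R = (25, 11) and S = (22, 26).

(7, 15)

(25, 11) + (22, 26). λ = (26 - 11)/(22 - 25) ≡ 15/26 mod 29. 26⁻¹ ≡ 19 (mod 29), so λ ≡ 24.
  x = λ² - 25 - 22 = 576 - 47 ≡ 7; y = λ·(25 - 7) - 11 ≡ 15. → (7, 15)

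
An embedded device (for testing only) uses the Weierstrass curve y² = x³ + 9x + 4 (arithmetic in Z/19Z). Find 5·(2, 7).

Write P = (2, 7).
Repeated addition: build up to 5P.
2P: tangent at (2, 7): λ = (3·2² + 9)/(2·7) ≡ 2/14. 14⁻¹ ≡ 15 (mod 19), so λ ≡ 2·15 ≡ 11.
  x = λ² - 2 - 2 = 121 - 4 ≡ 3; y = λ·(2 - 3) - 7 ≡ 1. → (3, 1)
3P: (3, 1) + (2, 7). λ = (7 - 1)/(2 - 3) ≡ 6/18 mod 19. 18⁻¹ ≡ 18 (mod 19), so λ ≡ 13.
  x = λ² - 3 - 2 = 169 - 5 ≡ 12; y = λ·(3 - 12) - 1 ≡ 15. → (12, 15)
4P: (12, 15) + (2, 7). λ = (7 - 15)/(2 - 12) ≡ 11/9 mod 19. 9⁻¹ ≡ 17 (mod 19) since 9·17 = 153 ≡ 1, so λ ≡ 16.
  x = λ² - 12 - 2 = 256 - 14 ≡ 14; y = λ·(12 - 14) - 15 ≡ 10. → (14, 10)
5P: (14, 10) + (2, 7). λ = (7 - 10)/(2 - 14) ≡ 16/7 mod 19. 7⁻¹ ≡ 11 (mod 19) since 7·11 = 77 ≡ 1, so λ ≡ 5.
  x = λ² - 14 - 2 = 25 - 16 ≡ 9; y = λ·(14 - 9) - 10 ≡ 15. → (9, 15)

(9, 15)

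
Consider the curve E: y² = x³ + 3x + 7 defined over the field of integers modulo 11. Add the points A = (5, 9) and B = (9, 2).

(5, 9) + (9, 2). λ = (2 - 9)/(9 - 5) ≡ 4/4 mod 11. 4⁻¹ ≡ 3 (mod 11) since 4·3 = 12 ≡ 1, so λ ≡ 1.
  x = λ² - 5 - 9 = 1 - 14 ≡ 9; y = λ·(5 - 9) - 9 ≡ 9. → (9, 9)

(9, 9)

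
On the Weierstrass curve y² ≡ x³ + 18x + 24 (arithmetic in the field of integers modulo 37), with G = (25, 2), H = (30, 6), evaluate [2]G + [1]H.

First 2G:
Repeated addition: build up to 2G.
2G: tangent at (25, 2): λ = (3·25² + 18)/(2·2) ≡ 6/4. 4⁻¹ ≡ 28 (mod 37), so λ ≡ 6·28 ≡ 20.
  x = λ² - 25 - 25 = 400 - 50 ≡ 17; y = λ·(25 - 17) - 2 ≡ 10. → (17, 10)
2G = (17, 10).
Finally 2G + H:
(17, 10) + (30, 6). λ = (6 - 10)/(30 - 17) ≡ 33/13 mod 37. 13⁻¹ ≡ 20 (mod 37), so λ ≡ 31.
  x = λ² - 17 - 30 = 961 - 47 ≡ 26; y = λ·(17 - 26) - 10 ≡ 7. → (26, 7)

(26, 7)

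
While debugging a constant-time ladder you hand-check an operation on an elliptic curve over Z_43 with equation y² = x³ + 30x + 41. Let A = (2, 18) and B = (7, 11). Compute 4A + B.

(11, 38)

First 4A:
Double-and-add on 4 = (100)₂. Start with A = (2, 18) for the leading 1-bit.
double: tangent at (2, 18): λ = (3·2² + 30)/(2·18) ≡ 42/36. 36⁻¹ ≡ 6 (mod 43), so λ ≡ 42·6 ≡ 37.
  x = λ² - 2 - 2 = 1369 - 4 ≡ 32; y = λ·(2 - 32) - 18 ≡ 33. → (32, 33)
double: tangent at (32, 33): λ = (3·32² + 30)/(2·33) ≡ 6/23. 23⁻¹ ≡ 15 (mod 43), so λ ≡ 6·15 ≡ 4.
  x = λ² - 32 - 32 = 16 - 64 ≡ 38; y = λ·(32 - 38) - 33 ≡ 29. → (38, 29)
4A = (38, 29).
Finally 4A + B:
(38, 29) + (7, 11). λ = (11 - 29)/(7 - 38) ≡ 25/12 mod 43. 12⁻¹ ≡ 18 (mod 43), so λ ≡ 20.
  x = λ² - 38 - 7 = 400 - 45 ≡ 11; y = λ·(38 - 11) - 29 ≡ 38. → (11, 38)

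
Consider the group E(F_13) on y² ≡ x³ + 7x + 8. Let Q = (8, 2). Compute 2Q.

tangent at (8, 2): λ = (3·8² + 7)/(2·2) ≡ 4/4. 4⁻¹ ≡ 10 (mod 13) since 4·10 = 40 ≡ 1, so λ ≡ 4·10 ≡ 1.
  x = λ² - 8 - 8 = 1 - 16 ≡ 11; y = λ·(8 - 11) - 2 ≡ 8. → (11, 8)

(11, 8)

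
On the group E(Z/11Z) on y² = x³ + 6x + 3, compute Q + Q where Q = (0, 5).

(3, 2)

tangent at (0, 5): λ = (3·0² + 6)/(2·5) ≡ 6/10. 10⁻¹ ≡ 10 (mod 11), so λ ≡ 6·10 ≡ 5.
  x = λ² - 0 - 0 = 25 - 0 ≡ 3; y = λ·(0 - 3) - 5 ≡ 2. → (3, 2)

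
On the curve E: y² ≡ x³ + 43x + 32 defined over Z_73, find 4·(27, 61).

Write Q = (27, 61).
Repeated addition: build up to 4Q.
2Q: tangent at (27, 61): λ = (3·27² + 43)/(2·61) ≡ 40/49. 49⁻¹ ≡ 3 (mod 73) since 49·3 = 147 ≡ 1, so λ ≡ 40·3 ≡ 47.
  x = λ² - 27 - 27 = 2209 - 54 ≡ 38; y = λ·(27 - 38) - 61 ≡ 6. → (38, 6)
3Q: (38, 6) + (27, 61). λ = (61 - 6)/(27 - 38) ≡ 55/62 mod 73. 62⁻¹ ≡ 53 (mod 73), so λ ≡ 68.
  x = λ² - 38 - 27 = 4624 - 65 ≡ 33; y = λ·(38 - 33) - 6 ≡ 42. → (33, 42)
4Q: (33, 42) + (27, 61). λ = (61 - 42)/(27 - 33) ≡ 19/67 mod 73. 67⁻¹ ≡ 12 (mod 73), so λ ≡ 9.
  x = λ² - 33 - 27 = 81 - 60 ≡ 21; y = λ·(33 - 21) - 42 ≡ 66. → (21, 66)

(21, 66)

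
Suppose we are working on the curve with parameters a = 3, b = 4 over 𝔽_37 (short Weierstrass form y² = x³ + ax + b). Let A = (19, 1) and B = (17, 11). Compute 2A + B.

First 2A:
Repeated addition: build up to 2A.
2A: tangent at (19, 1): λ = (3·19² + 3)/(2·1) ≡ 13/2. 2⁻¹ ≡ 19 (mod 37), so λ ≡ 13·19 ≡ 25.
  x = λ² - 19 - 19 = 625 - 38 ≡ 32; y = λ·(19 - 32) - 1 ≡ 7. → (32, 7)
2A = (32, 7).
Finally 2A + B:
(32, 7) + (17, 11). λ = (11 - 7)/(17 - 32) ≡ 4/22 mod 37. 22⁻¹ ≡ 32 (mod 37), so λ ≡ 17.
  x = λ² - 32 - 17 = 289 - 49 ≡ 18; y = λ·(32 - 18) - 7 ≡ 9. → (18, 9)

(18, 9)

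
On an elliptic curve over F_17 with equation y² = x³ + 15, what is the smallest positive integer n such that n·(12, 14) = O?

2P: tangent at (12, 14): λ = (3·12² + 0)/(2·14) ≡ 7/11. 11⁻¹ ≡ 14 (mod 17), so λ ≡ 7·14 ≡ 13.
  x = λ² - 12 - 12 = 169 - 24 ≡ 9; y = λ·(12 - 9) - 14 ≡ 8. → (9, 8)
3P: (9, 8) + (12, 14). λ = (14 - 8)/(12 - 9) ≡ 6/3 mod 17. 3⁻¹ ≡ 6 (mod 17), so λ ≡ 2.
  x = λ² - 9 - 12 = 4 - 21 ≡ 0; y = λ·(9 - 0) - 8 ≡ 10. → (0, 10)
4P: (0, 10) + (12, 14). λ = (14 - 10)/(12 - 0) ≡ 4/12 mod 17. 12⁻¹ ≡ 10 (mod 17) since 12·10 = 120 ≡ 1, so λ ≡ 6.
  x = λ² - 0 - 12 = 36 - 12 ≡ 7; y = λ·(0 - 7) - 10 ≡ 16. → (7, 16)
5P: (7, 16) + (12, 14). λ = (14 - 16)/(12 - 7) ≡ 15/5 mod 17. 5⁻¹ ≡ 7 (mod 17), so λ ≡ 3.
  x = λ² - 7 - 12 = 9 - 19 ≡ 7; y = λ·(7 - 7) - 16 ≡ 1. → (7, 1)
6P: (7, 1) + (12, 14). λ = (14 - 1)/(12 - 7) ≡ 13/5 mod 17. 5⁻¹ ≡ 7 (mod 17), so λ ≡ 6.
  x = λ² - 7 - 12 = 36 - 19 ≡ 0; y = λ·(7 - 0) - 1 ≡ 7. → (0, 7)
7P: (0, 7) + (12, 14). λ = (14 - 7)/(12 - 0) ≡ 7/12 mod 17. 12⁻¹ ≡ 10 (mod 17), so λ ≡ 2.
  x = λ² - 0 - 12 = 4 - 12 ≡ 9; y = λ·(0 - 9) - 7 ≡ 9. → (9, 9)
8P: (9, 9) + (12, 14). λ = (14 - 9)/(12 - 9) ≡ 5/3 mod 17. 3⁻¹ ≡ 6 (mod 17) since 3·6 = 18 ≡ 1, so λ ≡ 13.
  x = λ² - 9 - 12 = 169 - 21 ≡ 12; y = λ·(9 - 12) - 9 ≡ 3. → (12, 3)
9P: (12, 3) + (12, 14): same x and y₁ ≡ -y₂, so the sum is O.
9P = O, so the order is 9.

9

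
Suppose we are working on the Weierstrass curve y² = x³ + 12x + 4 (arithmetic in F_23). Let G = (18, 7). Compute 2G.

tangent at (18, 7): λ = (3·18² + 12)/(2·7) ≡ 18/14. 14⁻¹ ≡ 5 (mod 23) since 14·5 = 70 ≡ 1, so λ ≡ 18·5 ≡ 21.
  x = λ² - 18 - 18 = 441 - 36 ≡ 14; y = λ·(18 - 14) - 7 ≡ 8. → (14, 8)

(14, 8)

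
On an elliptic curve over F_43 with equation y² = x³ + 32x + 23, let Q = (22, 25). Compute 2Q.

tangent at (22, 25): λ = (3·22² + 32)/(2·25) ≡ 22/7. 7⁻¹ ≡ 37 (mod 43), so λ ≡ 22·37 ≡ 40.
  x = λ² - 22 - 22 = 1600 - 44 ≡ 8; y = λ·(22 - 8) - 25 ≡ 19. → (8, 19)

(8, 19)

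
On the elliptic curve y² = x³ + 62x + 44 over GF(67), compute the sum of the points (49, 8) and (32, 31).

(49, 8) + (32, 31). λ = (31 - 8)/(32 - 49) ≡ 23/50 mod 67. 50⁻¹ ≡ 63 (mod 67) since 50·63 = 3150 ≡ 1, so λ ≡ 42.
  x = λ² - 49 - 32 = 1764 - 81 ≡ 8; y = λ·(49 - 8) - 8 ≡ 39. → (8, 39)

(8, 39)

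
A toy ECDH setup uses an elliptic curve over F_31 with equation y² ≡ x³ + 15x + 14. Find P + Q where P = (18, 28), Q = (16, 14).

(15, 24)

(18, 28) + (16, 14). λ = (14 - 28)/(16 - 18) ≡ 17/29 mod 31. 29⁻¹ ≡ 15 (mod 31) since 29·15 = 435 ≡ 1, so λ ≡ 7.
  x = λ² - 18 - 16 = 49 - 34 ≡ 15; y = λ·(18 - 15) - 28 ≡ 24. → (15, 24)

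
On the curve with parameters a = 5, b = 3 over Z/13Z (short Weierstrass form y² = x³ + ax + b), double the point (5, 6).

(7, 11)

tangent at (5, 6): λ = (3·5² + 5)/(2·6) ≡ 2/12. 12⁻¹ ≡ 12 (mod 13) since 12·12 = 144 ≡ 1, so λ ≡ 2·12 ≡ 11.
  x = λ² - 5 - 5 = 121 - 10 ≡ 7; y = λ·(5 - 7) - 6 ≡ 11. → (7, 11)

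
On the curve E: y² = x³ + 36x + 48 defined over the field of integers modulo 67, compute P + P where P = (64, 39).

(46, 58)

tangent at (64, 39): λ = (3·64² + 36)/(2·39) ≡ 63/11. 11⁻¹ ≡ 61 (mod 67) since 11·61 = 671 ≡ 1, so λ ≡ 63·61 ≡ 24.
  x = λ² - 64 - 64 = 576 - 128 ≡ 46; y = λ·(64 - 46) - 39 ≡ 58. → (46, 58)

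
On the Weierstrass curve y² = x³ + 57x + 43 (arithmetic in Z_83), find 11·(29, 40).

Write P = (29, 40).
Repeated addition: build up to 11P.
2P: tangent at (29, 40): λ = (3·29² + 57)/(2·40) ≡ 7/80. 80⁻¹ ≡ 55 (mod 83), so λ ≡ 7·55 ≡ 53.
  x = λ² - 29 - 29 = 2809 - 58 ≡ 12; y = λ·(29 - 12) - 40 ≡ 31. → (12, 31)
3P: (12, 31) + (29, 40). λ = (40 - 31)/(29 - 12) ≡ 9/17 mod 83. 17⁻¹ ≡ 44 (mod 83) since 17·44 = 748 ≡ 1, so λ ≡ 64.
  x = λ² - 12 - 29 = 4096 - 41 ≡ 71; y = λ·(12 - 71) - 31 ≡ 11. → (71, 11)
4P: (71, 11) + (29, 40). λ = (40 - 11)/(29 - 71) ≡ 29/41 mod 83. 41⁻¹ ≡ 81 (mod 83), so λ ≡ 25.
  x = λ² - 71 - 29 = 625 - 100 ≡ 27; y = λ·(71 - 27) - 11 ≡ 10. → (27, 10)
5P: (27, 10) + (29, 40). λ = (40 - 10)/(29 - 27) ≡ 30/2 mod 83. 2⁻¹ ≡ 42 (mod 83) since 2·42 = 84 ≡ 1, so λ ≡ 15.
  x = λ² - 27 - 29 = 225 - 56 ≡ 3; y = λ·(27 - 3) - 10 ≡ 18. → (3, 18)
6P: (3, 18) + (29, 40). λ = (40 - 18)/(29 - 3) ≡ 22/26 mod 83. 26⁻¹ ≡ 16 (mod 83), so λ ≡ 20.
  x = λ² - 3 - 29 = 400 - 32 ≡ 36; y = λ·(3 - 36) - 18 ≡ 69. → (36, 69)
7P: (36, 69) + (29, 40). λ = (40 - 69)/(29 - 36) ≡ 54/76 mod 83. 76⁻¹ ≡ 71 (mod 83) since 76·71 = 5396 ≡ 1, so λ ≡ 16.
  x = λ² - 36 - 29 = 256 - 65 ≡ 25; y = λ·(36 - 25) - 69 ≡ 24. → (25, 24)
8P: (25, 24) + (29, 40). λ = (40 - 24)/(29 - 25) ≡ 16/4 mod 83. 4⁻¹ ≡ 21 (mod 83), so λ ≡ 4.
  x = λ² - 25 - 29 = 16 - 54 ≡ 45; y = λ·(25 - 45) - 24 ≡ 62. → (45, 62)
9P: (45, 62) + (29, 40). λ = (40 - 62)/(29 - 45) ≡ 61/67 mod 83. 67⁻¹ ≡ 57 (mod 83), so λ ≡ 74.
  x = λ² - 45 - 29 = 5476 - 74 ≡ 7; y = λ·(45 - 7) - 62 ≡ 11. → (7, 11)
10P: (7, 11) + (29, 40). λ = (40 - 11)/(29 - 7) ≡ 29/22 mod 83. 22⁻¹ ≡ 34 (mod 83) since 22·34 = 748 ≡ 1, so λ ≡ 73.
  x = λ² - 7 - 29 = 5329 - 36 ≡ 64; y = λ·(7 - 64) - 11 ≡ 61. → (64, 61)
11P: (64, 61) + (29, 40). λ = (40 - 61)/(29 - 64) ≡ 62/48 mod 83. 48⁻¹ ≡ 64 (mod 83), so λ ≡ 67.
  x = λ² - 64 - 29 = 4489 - 93 ≡ 80; y = λ·(64 - 80) - 61 ≡ 29. → (80, 29)

(80, 29)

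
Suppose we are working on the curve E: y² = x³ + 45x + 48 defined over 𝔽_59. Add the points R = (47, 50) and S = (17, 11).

(2, 38)

(47, 50) + (17, 11). λ = (11 - 50)/(17 - 47) ≡ 20/29 mod 59. 29⁻¹ ≡ 57 (mod 59) since 29·57 = 1653 ≡ 1, so λ ≡ 19.
  x = λ² - 47 - 17 = 361 - 64 ≡ 2; y = λ·(47 - 2) - 50 ≡ 38. → (2, 38)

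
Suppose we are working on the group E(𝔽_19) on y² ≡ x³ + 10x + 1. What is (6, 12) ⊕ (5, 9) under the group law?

(6, 12) + (5, 9). λ = (9 - 12)/(5 - 6) ≡ 16/18 mod 19. 18⁻¹ ≡ 18 (mod 19) since 18·18 = 324 ≡ 1, so λ ≡ 3.
  x = λ² - 6 - 5 = 9 - 11 ≡ 17; y = λ·(6 - 17) - 12 ≡ 12. → (17, 12)

(17, 12)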